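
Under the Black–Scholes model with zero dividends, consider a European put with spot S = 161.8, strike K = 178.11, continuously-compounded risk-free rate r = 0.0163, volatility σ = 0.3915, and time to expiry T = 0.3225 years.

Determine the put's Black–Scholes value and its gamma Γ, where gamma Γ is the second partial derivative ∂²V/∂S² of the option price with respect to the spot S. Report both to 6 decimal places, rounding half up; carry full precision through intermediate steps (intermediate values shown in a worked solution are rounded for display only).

price = 23.917647
Γ = 0.010611

σ√T = 0.3915·√0.3225 = 0.222329
d₁ = (ln(S/K) + (r+σ²/2)T) / (σ√T) = (ln(161.8/178.11) + (0.0163+0.3915²/2)·0.3225) / 0.222329 = (-0.096040 + 0.029972) / 0.222329 = -0.297165
d₂ = d₁ − σ√T = -0.297165 − 0.222329 = -0.519494
e^{−rT} = e^{−0.0163·0.3225} = 0.994757
N(−d₁) = 0.616830,  N(−d₂) = 0.698292
Put price V = K·e^{−rT}·N(−d₂) − S·N(−d₁) = 123.720685 − 99.803038 = 23.917647
φ(d₁) = (1/√(2π))·e^{−d₁²/2} = 0.381711
Γ = φ(d₁) / (S·σ·√T) = 0.010611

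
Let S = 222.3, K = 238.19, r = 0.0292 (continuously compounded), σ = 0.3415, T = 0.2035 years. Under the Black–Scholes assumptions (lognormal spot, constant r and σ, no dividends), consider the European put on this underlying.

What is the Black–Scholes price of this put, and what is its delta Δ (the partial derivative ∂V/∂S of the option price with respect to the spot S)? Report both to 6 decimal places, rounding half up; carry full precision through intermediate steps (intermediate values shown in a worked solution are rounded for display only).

σ√T = 0.3415·√0.2035 = 0.154054
d₁ = (ln(S/K) + (r+σ²/2)T) / (σ√T) = (ln(222.3/238.19) + (0.0292+0.3415²/2)·0.2035) / 0.154054 = (-0.069041 + 0.017809) / 0.154054 = -0.332561
d₂ = d₁ − σ√T = -0.332561 − 0.154054 = -0.486615
e^{−rT} = e^{−0.0292·0.2035} = 0.994075
N(−d₁) = 0.630267,  N(−d₂) = 0.686734
Put price V = K·e^{−rT}·N(−d₂) − S·N(−d₁) = 162.604160 − 140.108386 = 22.495774
Δ = −N(−d₁) = -0.630267

price = 22.495774
Δ = -0.630267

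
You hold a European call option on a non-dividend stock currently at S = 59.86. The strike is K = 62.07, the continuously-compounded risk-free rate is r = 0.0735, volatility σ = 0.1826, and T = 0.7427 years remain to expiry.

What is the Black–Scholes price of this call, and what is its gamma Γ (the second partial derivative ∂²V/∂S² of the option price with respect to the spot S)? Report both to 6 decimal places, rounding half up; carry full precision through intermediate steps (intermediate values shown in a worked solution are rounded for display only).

σ√T = 0.1826·√0.7427 = 0.157365
d₁ = (ln(S/K) + (r+σ²/2)T) / (σ√T) = (ln(59.86/62.07) + (0.0735+0.1826²/2)·0.7427) / 0.157365 = (-0.036254 + 0.066970) / 0.157365 = 0.195190
d₂ = d₁ − σ√T = 0.195190 − 0.157365 = 0.037825
e^{−rT} = e^{−0.0735·0.7427} = 0.946875
N(d₁) = 0.577378,  N(d₂) = 0.515086
Call price V = S·N(d₁) − K·e^{−rT}·N(d₂) = 34.561838 − 30.272926 = 4.288912
φ(d₁) = (1/√(2π))·e^{−d₁²/2} = 0.391415
Γ = φ(d₁) / (S·σ·√T) = 0.041552

price = 4.288912
Γ = 0.041552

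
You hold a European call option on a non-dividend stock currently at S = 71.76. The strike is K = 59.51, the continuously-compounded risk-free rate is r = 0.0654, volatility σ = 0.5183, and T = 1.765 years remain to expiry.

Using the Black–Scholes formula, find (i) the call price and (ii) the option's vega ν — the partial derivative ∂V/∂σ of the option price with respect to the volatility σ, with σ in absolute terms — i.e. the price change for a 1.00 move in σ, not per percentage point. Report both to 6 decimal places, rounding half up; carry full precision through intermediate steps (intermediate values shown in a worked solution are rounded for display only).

price = 27.695976
ν = 27.975242

σ√T = 0.5183·√1.765 = 0.688579
d₁ = (ln(S/K) + (r+σ²/2)T) / (σ√T) = (ln(71.76/59.51) + (0.0654+0.5183²/2)·1.765) / 0.688579 = (0.187183 + 0.352501) / 0.688579 = 0.783765
d₂ = d₁ − σ√T = 0.783765 − 0.688579 = 0.095187
e^{−rT} = e^{−0.0654·1.765} = 0.890982
N(d₁) = 0.783411,  N(d₂) = 0.537917
Call price V = S·N(d₁) − K·e^{−rT}·N(d₂) = 56.217582 − 28.521606 = 27.695976
φ(d₁) = (1/√(2π))·e^{−d₁²/2} = 0.293440
ν = S·φ(d₁)·√T = 27.975242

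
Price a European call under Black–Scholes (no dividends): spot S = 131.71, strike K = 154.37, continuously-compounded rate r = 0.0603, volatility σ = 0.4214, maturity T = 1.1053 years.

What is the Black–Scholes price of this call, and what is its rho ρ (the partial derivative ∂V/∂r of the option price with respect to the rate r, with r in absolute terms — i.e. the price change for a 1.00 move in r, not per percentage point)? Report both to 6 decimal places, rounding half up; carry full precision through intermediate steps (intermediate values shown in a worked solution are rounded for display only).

σ√T = 0.4214·√1.1053 = 0.443032
d₁ = (ln(S/K) + (r+σ²/2)T) / (σ√T) = (ln(131.71/154.37) + (0.0603+0.4214²/2)·1.1053) / 0.443032 = (-0.158750 + 0.164788) / 0.443032 = 0.013629
d₂ = d₁ − σ√T = 0.013629 − 0.443032 = -0.429402
e^{−rT} = e^{−0.0603·1.1053} = 0.935523
N(d₁) = 0.505437,  N(d₂) = 0.333815
Call price V = S·N(d₁) − K·e^{−rT}·N(d₂) = 66.571132 − 48.208500 = 18.362632
ρ = K·T·e^{−rT}·N(d₂) = 53.284855

price = 18.362632
ρ = 53.284855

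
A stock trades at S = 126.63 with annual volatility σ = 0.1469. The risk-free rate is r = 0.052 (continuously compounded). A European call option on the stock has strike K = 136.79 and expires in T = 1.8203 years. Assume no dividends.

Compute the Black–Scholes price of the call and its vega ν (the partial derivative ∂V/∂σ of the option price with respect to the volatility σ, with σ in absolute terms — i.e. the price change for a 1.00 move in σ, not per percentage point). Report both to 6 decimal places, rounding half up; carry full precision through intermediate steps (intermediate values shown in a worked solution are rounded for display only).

price = 11.044874
ν = 66.973291

σ√T = 0.1469·√1.8203 = 0.198195
d₁ = (ln(S/K) + (r+σ²/2)T) / (σ√T) = (ln(126.63/136.79) + (0.052+0.1469²/2)·1.8203) / 0.198195 = (-0.077177 + 0.114296) / 0.198195 = 0.187284
d₂ = d₁ − σ√T = 0.187284 − 0.198195 = -0.010911
e^{−rT} = e^{−0.052·1.8203} = 0.909686
N(d₁) = 0.574281,  N(d₂) = 0.495647
Call price V = S·N(d₁) − K·e^{−rT}·N(d₂) = 72.721211 − 61.676337 = 11.044874
φ(d₁) = (1/√(2π))·e^{−d₁²/2} = 0.392007
ν = S·φ(d₁)·√T = 66.973291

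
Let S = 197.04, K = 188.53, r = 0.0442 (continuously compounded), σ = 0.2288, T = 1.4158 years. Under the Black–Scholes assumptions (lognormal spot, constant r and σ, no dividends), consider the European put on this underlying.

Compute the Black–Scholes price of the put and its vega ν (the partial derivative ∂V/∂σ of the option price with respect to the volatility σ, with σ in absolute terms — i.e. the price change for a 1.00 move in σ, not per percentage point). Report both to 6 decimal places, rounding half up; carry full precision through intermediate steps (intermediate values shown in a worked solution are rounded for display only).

price = 11.807011
ν = 81.356653

σ√T = 0.2288·√1.4158 = 0.272243
d₁ = (ln(S/K) + (r+σ²/2)T) / (σ√T) = (ln(197.04/188.53) + (0.0442+0.2288²/2)·1.4158) / 0.272243 = (0.044150 + 0.099637) / 0.272243 = 0.528153
d₂ = d₁ − σ√T = 0.528153 − 0.272243 = 0.255910
e^{−rT} = e^{−0.0442·1.4158} = 0.939339
N(−d₁) = 0.298696,  N(−d₂) = 0.399010
Put price V = K·e^{−rT}·N(−d₂) − S·N(−d₁) = 70.662160 − 58.855149 = 11.807011
φ(d₁) = (1/√(2π))·e^{−d₁²/2} = 0.347007
ν = S·φ(d₁)·√T = 81.356653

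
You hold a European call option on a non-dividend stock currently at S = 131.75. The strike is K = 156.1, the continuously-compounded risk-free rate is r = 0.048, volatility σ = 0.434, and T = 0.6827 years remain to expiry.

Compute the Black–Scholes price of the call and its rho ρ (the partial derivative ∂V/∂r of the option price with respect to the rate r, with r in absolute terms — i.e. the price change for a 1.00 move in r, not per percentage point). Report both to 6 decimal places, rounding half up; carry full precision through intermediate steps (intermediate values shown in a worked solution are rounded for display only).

σ√T = 0.434·√0.6827 = 0.358595
d₁ = (ln(S/K) + (r+σ²/2)T) / (σ√T) = (ln(131.75/156.1) + (0.048+0.434²/2)·0.6827) / 0.358595 = (-0.169591 + 0.097065) / 0.358595 = -0.202249
d₂ = d₁ − σ√T = -0.202249 − 0.358595 = -0.560845
e^{−rT} = e^{−0.048·0.6827} = 0.967762
N(d₁) = 0.419861,  N(d₂) = 0.287452
Call price V = S·N(d₁) − K·e^{−rT}·N(d₂) = 55.316668 − 43.424624 = 11.892043
ρ = K·T·e^{−rT}·N(d₂) = 29.645991

price = 11.892043
ρ = 29.645991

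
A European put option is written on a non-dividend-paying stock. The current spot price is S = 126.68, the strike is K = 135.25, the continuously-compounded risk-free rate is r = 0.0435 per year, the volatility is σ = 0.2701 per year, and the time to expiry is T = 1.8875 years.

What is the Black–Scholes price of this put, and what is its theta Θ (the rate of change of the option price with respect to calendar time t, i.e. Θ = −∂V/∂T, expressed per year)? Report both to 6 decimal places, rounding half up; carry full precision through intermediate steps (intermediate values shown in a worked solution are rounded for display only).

price = 17.465499
Θ = -1.824760

σ√T = 0.2701·√1.8875 = 0.371080
d₁ = (ln(S/K) + (r+σ²/2)T) / (σ√T) = (ln(126.68/135.25) + (0.0435+0.2701²/2)·1.8875) / 0.371080 = (-0.065461 + 0.150957) / 0.371080 = 0.230397
d₂ = d₁ − σ√T = 0.230397 − 0.371080 = -0.140683
e^{−rT} = e^{−0.0435·1.8875} = 0.921174
N(−d₁) = 0.408892,  N(−d₂) = 0.555940
Put price V = K·e^{−rT}·N(−d₂) − S·N(−d₁) = 69.263882 − 51.798383 = 17.465499
φ(d₁) = (1/√(2π))·e^{−d₁²/2} = 0.388493
Θ = −S·φ(d₁)·σ/(2√T) + r·K·e^{−rT}·N(−d₂) = −4.837739 + 3.012979 = -1.824760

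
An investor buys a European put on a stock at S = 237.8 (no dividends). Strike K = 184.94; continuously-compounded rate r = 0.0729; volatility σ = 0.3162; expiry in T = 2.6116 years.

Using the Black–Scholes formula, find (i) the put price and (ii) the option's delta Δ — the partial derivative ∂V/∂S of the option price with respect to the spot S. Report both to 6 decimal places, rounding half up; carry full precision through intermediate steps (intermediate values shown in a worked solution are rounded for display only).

price = 10.233251
Δ = -0.131345

σ√T = 0.3162·√2.6116 = 0.510993
d₁ = (ln(S/K) + (r+σ²/2)T) / (σ√T) = (ln(237.8/184.94) + (0.0729+0.3162²/2)·2.6116) / 0.510993 = (0.251399 + 0.320943) / 0.510993 = 1.120056
d₂ = d₁ − σ√T = 1.120056 − 0.510993 = 0.609063
e^{−rT} = e^{−0.0729·2.6116} = 0.826640
N(−d₁) = 0.131345,  N(−d₂) = 0.271241
Put price V = K·e^{−rT}·N(−d₂) − S·N(−d₁) = 41.467065 − 31.233814 = 10.233251
Δ = −N(−d₁) = -0.131345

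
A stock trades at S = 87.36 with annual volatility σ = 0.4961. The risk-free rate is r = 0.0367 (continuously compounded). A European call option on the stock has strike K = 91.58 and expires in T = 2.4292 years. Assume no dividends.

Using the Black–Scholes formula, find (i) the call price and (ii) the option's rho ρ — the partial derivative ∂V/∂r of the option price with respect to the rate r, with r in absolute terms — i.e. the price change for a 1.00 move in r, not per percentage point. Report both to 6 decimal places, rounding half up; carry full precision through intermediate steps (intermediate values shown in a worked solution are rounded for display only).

price = 27.582572
ρ = 75.255917

σ√T = 0.4961·√2.4292 = 0.773216
d₁ = (ln(S/K) + (r+σ²/2)T) / (σ√T) = (ln(87.36/91.58) + (0.0367+0.4961²/2)·2.4292) / 0.773216 = (-0.047175 + 0.388083) / 0.773216 = 0.440896
d₂ = d₁ − σ√T = 0.440896 − 0.773216 = -0.332320
e^{−rT} = e^{−0.0367·2.4292} = 0.914707
N(d₁) = 0.670356,  N(d₂) = 0.369824
Call price V = S·N(d₁) − K·e^{−rT}·N(d₂) = 58.562284 − 30.979712 = 27.582572
ρ = K·T·e^{−rT}·N(d₂) = 75.255917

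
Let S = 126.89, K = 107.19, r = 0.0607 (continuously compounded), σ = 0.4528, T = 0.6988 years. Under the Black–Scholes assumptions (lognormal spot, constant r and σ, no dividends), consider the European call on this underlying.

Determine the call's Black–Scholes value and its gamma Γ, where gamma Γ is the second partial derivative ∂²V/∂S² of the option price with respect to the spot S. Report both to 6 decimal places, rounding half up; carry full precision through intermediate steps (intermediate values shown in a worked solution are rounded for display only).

price = 31.881247
Γ = 0.006284

σ√T = 0.4528·√0.6988 = 0.378515
d₁ = (ln(S/K) + (r+σ²/2)T) / (σ√T) = (ln(126.89/107.19) + (0.0607+0.4528²/2)·0.6988) / 0.378515 = (0.168718 + 0.114054) / 0.378515 = 0.747055
d₂ = d₁ − σ√T = 0.747055 − 0.378515 = 0.368541
e^{−rT} = e^{−0.0607·0.6988} = 0.958470
N(d₁) = 0.772485,  N(d₂) = 0.643765
Call price V = S·N(d₁) − K·e^{−rT}·N(d₂) = 98.020611 − 66.139364 = 31.881247
φ(d₁) = (1/√(2π))·e^{−d₁²/2} = 0.301802
Γ = φ(d₁) / (S·σ·√T) = 0.006284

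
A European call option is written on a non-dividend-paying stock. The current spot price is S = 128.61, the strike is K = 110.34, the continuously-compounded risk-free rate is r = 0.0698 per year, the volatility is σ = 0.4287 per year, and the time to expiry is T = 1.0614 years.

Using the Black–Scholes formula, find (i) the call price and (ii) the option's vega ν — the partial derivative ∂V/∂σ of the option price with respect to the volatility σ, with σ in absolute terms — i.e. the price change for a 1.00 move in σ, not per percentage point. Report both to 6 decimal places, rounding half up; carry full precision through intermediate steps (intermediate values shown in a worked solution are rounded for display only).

price = 35.828241
ν = 40.333070

σ√T = 0.4287·√1.0614 = 0.441665
d₁ = (ln(S/K) + (r+σ²/2)T) / (σ√T) = (ln(128.61/110.34) + (0.0698+0.4287²/2)·1.0614) / 0.441665 = (0.153218 + 0.171620) / 0.441665 = 0.735484
d₂ = d₁ − σ√T = 0.735484 − 0.441665 = 0.293819
e^{−rT} = e^{−0.0698·1.0614} = 0.928592
N(d₁) = 0.768978,  N(d₂) = 0.615552
Call price V = S·N(d₁) − K·e^{−rT}·N(d₂) = 98.898229 − 63.069988 = 35.828241
φ(d₁) = (1/√(2π))·e^{−d₁²/2} = 0.304402
ν = S·φ(d₁)·√T = 40.333070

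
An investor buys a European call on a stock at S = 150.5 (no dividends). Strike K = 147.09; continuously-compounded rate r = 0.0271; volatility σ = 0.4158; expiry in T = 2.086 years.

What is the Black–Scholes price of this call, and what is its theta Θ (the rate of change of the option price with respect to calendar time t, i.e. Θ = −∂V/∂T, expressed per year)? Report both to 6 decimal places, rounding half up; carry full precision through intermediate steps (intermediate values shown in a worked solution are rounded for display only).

σ√T = 0.4158·√2.086 = 0.600540
d₁ = (ln(S/K) + (r+σ²/2)T) / (σ√T) = (ln(150.5/147.09) + (0.0271+0.4158²/2)·2.086) / 0.600540 = (0.022918 + 0.236854) / 0.600540 = 0.432566
d₂ = d₁ − σ√T = 0.432566 − 0.600540 = -0.167974
e^{−rT} = e^{−0.0271·2.086} = 0.945038
N(d₁) = 0.667335,  N(d₂) = 0.433302
Call price V = S·N(d₁) − K·e^{−rT}·N(d₂) = 100.433904 − 60.231392 = 40.202512
φ(d₁) = (1/√(2π))·e^{−d₁²/2} = 0.363311
Θ = −S·φ(d₁)·σ/(2√T) − r·K·e^{−rT}·N(d₂) = −7.870689 − 1.632271 = -9.502960

price = 40.202512
Θ = -9.502960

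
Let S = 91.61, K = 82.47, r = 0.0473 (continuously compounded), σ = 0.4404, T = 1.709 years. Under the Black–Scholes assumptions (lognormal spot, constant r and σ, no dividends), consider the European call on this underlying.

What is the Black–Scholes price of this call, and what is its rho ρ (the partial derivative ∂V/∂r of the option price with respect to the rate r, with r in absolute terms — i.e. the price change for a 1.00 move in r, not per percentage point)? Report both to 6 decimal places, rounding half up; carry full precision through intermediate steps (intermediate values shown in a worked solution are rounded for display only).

σ√T = 0.4404·√1.709 = 0.575729
d₁ = (ln(S/K) + (r+σ²/2)T) / (σ√T) = (ln(91.61/82.47) + (0.0473+0.4404²/2)·1.709) / 0.575729 = (0.105106 + 0.246568) / 0.575729 = 0.610832
d₂ = d₁ − σ√T = 0.610832 − 0.575729 = 0.035102
e^{−rT} = e^{−0.0473·1.709} = 0.922345
N(d₁) = 0.729344,  N(d₂) = 0.514001
Call price V = S·N(d₁) − K·e^{−rT}·N(d₂) = 66.815247 − 39.097896 = 27.717351
ρ = K·T·e^{−rT}·N(d₂) = 66.818305

price = 27.717351
ρ = 66.818305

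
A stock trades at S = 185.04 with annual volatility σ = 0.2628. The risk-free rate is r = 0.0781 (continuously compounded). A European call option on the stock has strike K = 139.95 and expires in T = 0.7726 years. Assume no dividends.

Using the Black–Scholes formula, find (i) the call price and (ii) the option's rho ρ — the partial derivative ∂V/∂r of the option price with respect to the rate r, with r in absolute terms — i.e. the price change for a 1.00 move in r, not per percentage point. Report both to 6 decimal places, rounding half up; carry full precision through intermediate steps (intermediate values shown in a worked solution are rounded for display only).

price = 54.410203
ρ = 92.862220

σ√T = 0.2628·√0.7726 = 0.230995
d₁ = (ln(S/K) + (r+σ²/2)T) / (σ√T) = (ln(185.04/139.95) + (0.0781+0.2628²/2)·0.7726) / 0.230995 = (0.279287 + 0.087019) / 0.230995 = 1.585775
d₂ = d₁ − σ√T = 1.585775 − 0.230995 = 1.354780
e^{−rT} = e^{−0.0781·0.7726} = 0.941444
N(d₁) = 0.943605,  N(d₂) = 0.912256
Call price V = S·N(d₁) − K·e^{−rT}·N(d₂) = 174.604637 − 120.194434 = 54.410203
ρ = K·T·e^{−rT}·N(d₂) = 92.862220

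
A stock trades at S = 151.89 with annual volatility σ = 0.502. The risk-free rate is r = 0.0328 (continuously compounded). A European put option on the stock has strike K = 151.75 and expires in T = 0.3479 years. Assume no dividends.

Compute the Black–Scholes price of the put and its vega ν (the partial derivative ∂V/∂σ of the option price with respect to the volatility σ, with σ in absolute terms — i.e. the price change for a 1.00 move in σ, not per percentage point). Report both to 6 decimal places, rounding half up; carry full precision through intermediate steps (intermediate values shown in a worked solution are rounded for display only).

σ√T = 0.502·√0.3479 = 0.296095
d₁ = (ln(S/K) + (r+σ²/2)T) / (σ√T) = (ln(151.89/151.75) + (0.0328+0.502²/2)·0.3479) / 0.296095 = (0.000922 + 0.055247) / 0.296095 = 0.189701
d₂ = d₁ − σ√T = 0.189701 − 0.296095 = -0.106394
e^{−rT} = e^{−0.0328·0.3479} = 0.988654
N(−d₁) = 0.424772,  N(−d₂) = 0.542365
Put price V = K·e^{−rT}·N(−d₂) − S·N(−d₁) = 81.370088 − 64.518604 = 16.851484
φ(d₁) = (1/√(2π))·e^{−d₁²/2} = 0.391828
ν = S·φ(d₁)·√T = 35.103639

price = 16.851484
ν = 35.103639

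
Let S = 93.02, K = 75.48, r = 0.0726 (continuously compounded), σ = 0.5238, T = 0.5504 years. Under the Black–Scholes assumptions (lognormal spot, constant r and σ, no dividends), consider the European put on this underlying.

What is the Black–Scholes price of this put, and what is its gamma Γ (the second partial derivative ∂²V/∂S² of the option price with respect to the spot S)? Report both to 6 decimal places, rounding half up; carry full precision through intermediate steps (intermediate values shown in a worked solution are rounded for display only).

σ√T = 0.5238·√0.5504 = 0.388602
d₁ = (ln(S/K) + (r+σ²/2)T) / (σ√T) = (ln(93.02/75.48) + (0.0726+0.5238²/2)·0.5504) / 0.388602 = (0.208947 + 0.115465) / 0.388602 = 0.834817
d₂ = d₁ − σ√T = 0.834817 − 0.388602 = 0.446216
e^{−rT} = e^{−0.0726·0.5504} = 0.960829
N(−d₁) = 0.201910,  N(−d₂) = 0.327721
Put price V = K·e^{−rT}·N(−d₂) − S·N(−d₁) = 23.767406 − 18.781691 = 4.985715
φ(d₁) = (1/√(2π))·e^{−d₁²/2} = 0.281563
Γ = φ(d₁) / (S·σ·√T) = 0.007789

price = 4.985715
Γ = 0.007789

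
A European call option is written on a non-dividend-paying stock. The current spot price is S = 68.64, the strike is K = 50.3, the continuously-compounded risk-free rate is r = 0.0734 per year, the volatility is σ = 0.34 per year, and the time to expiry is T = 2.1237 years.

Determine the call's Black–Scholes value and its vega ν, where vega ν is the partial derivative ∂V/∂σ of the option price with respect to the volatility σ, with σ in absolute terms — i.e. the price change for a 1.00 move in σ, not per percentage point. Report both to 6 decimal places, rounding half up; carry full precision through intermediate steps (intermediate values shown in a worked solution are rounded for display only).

σ√T = 0.34·√2.1237 = 0.495479
d₁ = (ln(S/K) + (r+σ²/2)T) / (σ√T) = (ln(68.64/50.3) + (0.0734+0.34²/2)·2.1237) / 0.495479 = (0.310870 + 0.278629) / 0.495479 = 1.189757
d₂ = d₁ − σ√T = 1.189757 − 0.495479 = 0.694277
e^{−rT} = e^{−0.0734·2.1237} = 0.855662
N(d₁) = 0.882929,  N(d₂) = 0.756246
Call price V = S·N(d₁) − K·e^{−rT}·N(d₂) = 60.604246 − 32.548679 = 28.055567
φ(d₁) = (1/√(2π))·e^{−d₁²/2} = 0.196577
ν = S·φ(d₁)·√T = 19.663346

price = 28.055567
ν = 19.663346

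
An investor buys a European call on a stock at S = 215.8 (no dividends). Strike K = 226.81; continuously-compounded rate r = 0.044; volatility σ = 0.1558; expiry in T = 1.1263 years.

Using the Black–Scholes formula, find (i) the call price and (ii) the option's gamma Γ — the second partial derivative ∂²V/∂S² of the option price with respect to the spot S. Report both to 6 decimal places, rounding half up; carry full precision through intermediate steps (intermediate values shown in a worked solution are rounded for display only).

σ√T = 0.1558·√1.1263 = 0.165346
d₁ = (ln(S/K) + (r+σ²/2)T) / (σ√T) = (ln(215.8/226.81) + (0.044+0.1558²/2)·1.1263) / 0.165346 = (-0.049761 + 0.063227) / 0.165346 = 0.081443
d₂ = d₁ − σ√T = 0.081443 − 0.165346 = -0.083903
e^{−rT} = e^{−0.044·1.1263} = 0.951651
N(d₁) = 0.532455,  N(d₂) = 0.466567
Call price V = S·N(d₁) − K·e^{−rT}·N(d₂) = 114.903822 − 100.705562 = 14.198260
φ(d₁) = (1/√(2π))·e^{−d₁²/2} = 0.397621
Γ = φ(d₁) / (S·σ·√T) = 0.011144

price = 14.198260
Γ = 0.011144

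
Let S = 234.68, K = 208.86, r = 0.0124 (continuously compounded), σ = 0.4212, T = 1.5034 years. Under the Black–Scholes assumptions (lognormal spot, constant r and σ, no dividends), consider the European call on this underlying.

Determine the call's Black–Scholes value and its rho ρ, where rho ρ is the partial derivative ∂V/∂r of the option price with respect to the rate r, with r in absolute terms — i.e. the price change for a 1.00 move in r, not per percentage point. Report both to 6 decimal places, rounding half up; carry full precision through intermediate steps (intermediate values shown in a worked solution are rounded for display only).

price = 61.124696
ρ = 154.538939

σ√T = 0.4212·√1.5034 = 0.516447
d₁ = (ln(S/K) + (r+σ²/2)T) / (σ√T) = (ln(234.68/208.86) + (0.0124+0.4212²/2)·1.5034) / 0.516447 = (0.116559 + 0.152001) / 0.516447 = 0.520014
d₂ = d₁ − σ√T = 0.520014 − 0.516447 = 0.003567
e^{−rT} = e^{−0.0124·1.5034} = 0.981531
N(d₁) = 0.698473,  N(d₂) = 0.501423
Call price V = S·N(d₁) − K·e^{−rT}·N(d₂) = 163.917658 − 102.792962 = 61.124696
ρ = K·T·e^{−rT}·N(d₂) = 154.538939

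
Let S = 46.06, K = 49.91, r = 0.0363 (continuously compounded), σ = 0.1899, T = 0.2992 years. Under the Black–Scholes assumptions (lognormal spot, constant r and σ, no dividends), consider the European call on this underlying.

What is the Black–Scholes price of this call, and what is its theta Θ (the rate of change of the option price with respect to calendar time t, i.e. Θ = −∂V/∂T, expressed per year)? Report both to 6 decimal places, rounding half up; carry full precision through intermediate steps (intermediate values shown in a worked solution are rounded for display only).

σ√T = 0.1899·√0.2992 = 0.103874
d₁ = (ln(S/K) + (r+σ²/2)T) / (σ√T) = (ln(46.06/49.91) + (0.0363+0.1899²/2)·0.2992) / 0.103874 = (-0.080276 + 0.016256) / 0.103874 = -0.616331
d₂ = d₁ − σ√T = -0.616331 − 0.103874 = -0.720205
e^{−rT} = e^{−0.0363·0.2992} = 0.989198
N(d₁) = 0.268838,  N(d₂) = 0.235699
Call price V = S·N(d₁) − K·e^{−rT}·N(d₂) = 12.382673 − 11.636679 = 0.745994
φ(d₁) = (1/√(2π))·e^{−d₁²/2} = 0.329931
Θ = −S·φ(d₁)·σ/(2√T) − r·K·e^{−rT}·N(d₂) = −2.637920 − 0.422411 = -3.060332

price = 0.745994
Θ = -3.060332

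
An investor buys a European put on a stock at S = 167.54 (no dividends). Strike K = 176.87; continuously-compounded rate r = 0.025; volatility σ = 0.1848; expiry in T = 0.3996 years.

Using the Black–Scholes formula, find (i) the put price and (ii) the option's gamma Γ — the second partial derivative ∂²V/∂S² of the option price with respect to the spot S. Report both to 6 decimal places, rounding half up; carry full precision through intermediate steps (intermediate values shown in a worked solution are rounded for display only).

σ√T = 0.1848·√0.3996 = 0.116819
d₁ = (ln(S/K) + (r+σ²/2)T) / (σ√T) = (ln(167.54/176.87) + (0.025+0.1848²/2)·0.3996) / 0.116819 = (-0.054193 + 0.016813) / 0.116819 = -0.319977
d₂ = d₁ − σ√T = -0.319977 − 0.116819 = -0.436796
e^{−rT} = e^{−0.025·0.3996} = 0.990060
N(−d₁) = 0.625507,  N(−d₂) = 0.668870
Put price V = K·e^{−rT}·N(−d₂) − S·N(−d₁) = 117.127152 − 104.797459 = 12.329693
φ(d₁) = (1/√(2π))·e^{−d₁²/2} = 0.379033
Γ = φ(d₁) / (S·σ·√T) = 0.019366

price = 12.329693
Γ = 0.019366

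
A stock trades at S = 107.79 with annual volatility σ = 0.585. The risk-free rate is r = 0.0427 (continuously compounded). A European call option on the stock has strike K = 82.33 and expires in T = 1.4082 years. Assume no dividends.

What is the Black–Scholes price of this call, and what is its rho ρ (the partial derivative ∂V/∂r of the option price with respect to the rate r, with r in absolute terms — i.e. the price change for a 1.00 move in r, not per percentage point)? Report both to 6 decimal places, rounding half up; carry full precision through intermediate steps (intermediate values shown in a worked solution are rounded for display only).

price = 42.930602
ρ = 60.130324

σ√T = 0.585·√1.4082 = 0.694205
d₁ = (ln(S/K) + (r+σ²/2)T) / (σ√T) = (ln(107.79/82.33) + (0.0427+0.585²/2)·1.4082) / 0.694205 = (0.269449 + 0.301091) / 0.694205 = 0.821861
d₂ = d₁ − σ√T = 0.821861 − 0.694205 = 0.127655
e^{−rT} = e^{−0.0427·1.4082} = 0.941642
N(d₁) = 0.794422,  N(d₂) = 0.550789
Call price V = S·N(d₁) − K·e^{−rT}·N(d₂) = 85.630733 − 42.700131 = 42.930602
ρ = K·T·e^{−rT}·N(d₂) = 60.130324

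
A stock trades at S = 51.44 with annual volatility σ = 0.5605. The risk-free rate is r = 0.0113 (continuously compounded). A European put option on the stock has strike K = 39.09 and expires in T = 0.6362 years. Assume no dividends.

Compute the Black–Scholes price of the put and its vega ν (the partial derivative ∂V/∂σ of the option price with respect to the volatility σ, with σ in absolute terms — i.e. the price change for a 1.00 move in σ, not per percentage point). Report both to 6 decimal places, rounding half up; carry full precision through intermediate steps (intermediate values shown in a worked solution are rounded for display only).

σ√T = 0.5605·√0.6362 = 0.447067
d₁ = (ln(S/K) + (r+σ²/2)T) / (σ√T) = (ln(51.44/39.09) + (0.0113+0.5605²/2)·0.6362) / 0.447067 = (0.274549 + 0.107123) / 0.447067 = 0.853727
d₂ = d₁ − σ√T = 0.853727 − 0.447067 = 0.406660
e^{−rT} = e^{−0.0113·0.6362} = 0.992837
N(−d₁) = 0.196628,  N(−d₂) = 0.342129
Put price V = K·e^{−rT}·N(−d₂) − S·N(−d₁) = 13.278020 − 10.114557 = 3.163463
φ(d₁) = (1/√(2π))·e^{−d₁²/2} = 0.277104
ν = S·φ(d₁)·√T = 11.369472

price = 3.163463
ν = 11.369472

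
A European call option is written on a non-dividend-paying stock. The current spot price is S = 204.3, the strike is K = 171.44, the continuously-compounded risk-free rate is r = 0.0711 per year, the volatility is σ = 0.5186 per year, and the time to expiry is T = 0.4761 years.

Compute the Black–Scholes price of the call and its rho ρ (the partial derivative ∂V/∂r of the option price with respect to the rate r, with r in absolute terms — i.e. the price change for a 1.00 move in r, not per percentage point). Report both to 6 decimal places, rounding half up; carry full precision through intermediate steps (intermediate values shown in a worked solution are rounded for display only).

σ√T = 0.5186·√0.4761 = 0.357834
d₁ = (ln(S/K) + (r+σ²/2)T) / (σ√T) = (ln(204.3/171.44) + (0.0711+0.5186²/2)·0.4761) / 0.357834 = (0.175356 + 0.097873) / 0.357834 = 0.763565
d₂ = d₁ − σ√T = 0.763565 − 0.357834 = 0.405731
e^{−rT} = e^{−0.0711·0.4761} = 0.966716
N(d₁) = 0.777437,  N(d₂) = 0.657530
Call price V = S·N(d₁) − K·e^{−rT}·N(d₂) = 158.830314 − 108.974885 = 49.855430
ρ = K·T·e^{−rT}·N(d₂) = 51.882943

price = 49.855430
ρ = 51.882943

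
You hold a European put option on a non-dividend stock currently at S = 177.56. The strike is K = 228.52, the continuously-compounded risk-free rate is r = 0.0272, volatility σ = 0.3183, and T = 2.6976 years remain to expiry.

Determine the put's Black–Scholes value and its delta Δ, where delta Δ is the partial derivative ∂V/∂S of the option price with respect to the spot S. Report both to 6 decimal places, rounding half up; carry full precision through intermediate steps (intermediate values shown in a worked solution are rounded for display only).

price = 59.870637
Δ = -0.532234

σ√T = 0.3183·√2.6976 = 0.522788
d₁ = (ln(S/K) + (r+σ²/2)T) / (σ√T) = (ln(177.56/228.52) + (0.0272+0.3183²/2)·2.6976) / 0.522788 = (-0.252315 + 0.210028) / 0.522788 = -0.080887
d₂ = d₁ − σ√T = -0.080887 − 0.522788 = -0.603675
e^{−rT} = e^{−0.0272·2.6976} = 0.929253
N(−d₁) = 0.532234,  N(−d₂) = 0.726970
Put price V = K·e^{−rT}·N(−d₂) − S·N(−d₁) = 154.374146 − 94.503509 = 59.870637
Δ = −N(−d₁) = -0.532234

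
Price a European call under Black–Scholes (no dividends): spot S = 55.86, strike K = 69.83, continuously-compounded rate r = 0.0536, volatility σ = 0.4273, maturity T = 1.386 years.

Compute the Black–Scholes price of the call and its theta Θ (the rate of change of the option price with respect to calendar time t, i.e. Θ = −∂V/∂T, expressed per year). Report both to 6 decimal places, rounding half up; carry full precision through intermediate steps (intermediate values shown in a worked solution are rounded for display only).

price = 8.008238
Θ = -5.054843

σ√T = 0.4273·√1.386 = 0.503054
d₁ = (ln(S/K) + (r+σ²/2)T) / (σ√T) = (ln(55.86/69.83) + (0.0536+0.4273²/2)·1.386) / 0.503054 = (-0.223215 + 0.200821) / 0.503054 = -0.044516
d₂ = d₁ − σ√T = -0.044516 − 0.503054 = -0.547570
e^{−rT} = e^{−0.0536·1.386} = 0.928403
N(d₁) = 0.482247,  N(d₂) = 0.291994
Call price V = S·N(d₁) − K·e^{−rT}·N(d₂) = 26.938292 − 18.930054 = 8.008238
φ(d₁) = (1/√(2π))·e^{−d₁²/2} = 0.398547
Θ = −S·φ(d₁)·σ/(2√T) − r·K·e^{−rT}·N(d₂) = −4.040192 − 1.014651 = -5.054843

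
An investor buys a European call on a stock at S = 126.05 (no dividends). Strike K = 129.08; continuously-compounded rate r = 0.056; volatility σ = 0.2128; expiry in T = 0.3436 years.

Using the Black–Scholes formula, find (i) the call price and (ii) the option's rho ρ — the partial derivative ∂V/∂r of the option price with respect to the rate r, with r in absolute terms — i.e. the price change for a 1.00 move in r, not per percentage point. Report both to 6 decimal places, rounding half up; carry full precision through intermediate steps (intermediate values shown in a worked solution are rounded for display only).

price = 6.001847
ρ = 20.045734

σ√T = 0.2128·√0.3436 = 0.124738
d₁ = (ln(S/K) + (r+σ²/2)T) / (σ√T) = (ln(126.05/129.08) + (0.056+0.2128²/2)·0.3436) / 0.124738 = (-0.023754 + 0.027021) / 0.124738 = 0.026196
d₂ = d₁ − σ√T = 0.026196 − 0.124738 = -0.098542
e^{−rT} = e^{−0.056·0.3436} = 0.980942
N(d₁) = 0.510450,  N(d₂) = 0.460751
Call price V = S·N(d₁) − K·e^{−rT}·N(d₂) = 64.342166 − 58.340319 = 6.001847
ρ = K·T·e^{−rT}·N(d₂) = 20.045734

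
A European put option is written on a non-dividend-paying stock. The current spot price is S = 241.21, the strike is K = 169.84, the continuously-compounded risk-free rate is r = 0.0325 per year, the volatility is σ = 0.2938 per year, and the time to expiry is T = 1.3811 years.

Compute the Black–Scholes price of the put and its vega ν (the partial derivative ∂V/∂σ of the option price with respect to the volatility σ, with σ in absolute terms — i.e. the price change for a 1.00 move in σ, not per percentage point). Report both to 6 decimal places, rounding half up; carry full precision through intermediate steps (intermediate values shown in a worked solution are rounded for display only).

price = 4.235675
ν = 47.404639

σ√T = 0.2938·√1.3811 = 0.345274
d₁ = (ln(S/K) + (r+σ²/2)T) / (σ√T) = (ln(241.21/169.84) + (0.0325+0.2938²/2)·1.3811) / 0.345274 = (0.350811 + 0.104493) / 0.345274 = 1.318673
d₂ = d₁ − σ√T = 1.318673 − 0.345274 = 0.973399
e^{−rT} = e^{−0.0325·1.3811} = 0.956107
N(−d₁) = 0.093639,  N(−d₂) = 0.165178
Put price V = K·e^{−rT}·N(−d₂) − S·N(−d₁) = 26.822388 − 22.586712 = 4.235675
φ(d₁) = (1/√(2π))·e^{−d₁²/2} = 0.167230
ν = S·φ(d₁)·√T = 47.404639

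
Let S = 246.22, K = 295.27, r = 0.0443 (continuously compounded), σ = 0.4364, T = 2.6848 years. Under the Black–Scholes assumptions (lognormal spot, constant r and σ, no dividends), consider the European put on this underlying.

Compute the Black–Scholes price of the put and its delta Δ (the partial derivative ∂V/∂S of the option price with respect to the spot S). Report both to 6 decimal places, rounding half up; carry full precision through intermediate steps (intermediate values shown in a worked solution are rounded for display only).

price = 79.227460
Δ = -0.393656

σ√T = 0.4364·√2.6848 = 0.715057
d₁ = (ln(S/K) + (r+σ²/2)T) / (σ√T) = (ln(246.22/295.27) + (0.0443+0.4364²/2)·2.6848) / 0.715057 = (-0.181665 + 0.374590) / 0.715057 = 0.269804
d₂ = d₁ − σ√T = 0.269804 − 0.715057 = -0.445253
e^{−rT} = e^{−0.0443·2.6848} = 0.887864
N(−d₁) = 0.393656,  N(−d₂) = 0.671932
Put price V = K·e^{−rT}·N(−d₂) − S·N(−d₁) = 176.153330 − 96.925870 = 79.227460
Δ = −N(−d₁) = -0.393656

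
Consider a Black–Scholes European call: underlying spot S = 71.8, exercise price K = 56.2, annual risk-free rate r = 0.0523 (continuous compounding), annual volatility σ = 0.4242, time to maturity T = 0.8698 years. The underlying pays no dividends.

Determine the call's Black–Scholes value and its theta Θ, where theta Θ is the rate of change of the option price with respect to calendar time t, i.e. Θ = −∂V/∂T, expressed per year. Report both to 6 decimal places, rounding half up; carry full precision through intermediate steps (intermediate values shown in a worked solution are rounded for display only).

price = 21.373591
Θ = -6.197021

σ√T = 0.4242·√0.8698 = 0.395622
d₁ = (ln(S/K) + (r+σ²/2)T) / (σ√T) = (ln(71.8/56.2) + (0.0523+0.4242²/2)·0.8698) / 0.395622 = (0.244968 + 0.123749) / 0.395622 = 0.931992
d₂ = d₁ − σ√T = 0.931992 − 0.395622 = 0.536370
e^{−rT} = e^{−0.0523·0.8698} = 0.955529
N(d₁) = 0.824330,  N(d₂) = 0.704149
Call price V = S·N(d₁) − K·e^{−rT}·N(d₂) = 59.186877 − 37.813285 = 21.373591
φ(d₁) = (1/√(2π))·e^{−d₁²/2} = 0.258401
Θ = −S·φ(d₁)·σ/(2√T) − r·K·e^{−rT}·N(d₂) = −4.219386 − 1.977635 = -6.197021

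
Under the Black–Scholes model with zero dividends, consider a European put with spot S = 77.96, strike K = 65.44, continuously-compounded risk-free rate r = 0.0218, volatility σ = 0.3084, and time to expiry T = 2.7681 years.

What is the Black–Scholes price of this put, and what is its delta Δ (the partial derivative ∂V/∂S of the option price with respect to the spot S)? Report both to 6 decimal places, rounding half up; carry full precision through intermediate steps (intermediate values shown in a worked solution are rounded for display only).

price = 7.374968
Δ = -0.237199

σ√T = 0.3084·√2.7681 = 0.513104
d₁ = (ln(S/K) + (r+σ²/2)T) / (σ√T) = (ln(77.96/65.44) + (0.0218+0.3084²/2)·2.7681) / 0.513104 = (0.175062 + 0.191982) / 0.513104 = 0.715342
d₂ = d₁ − σ√T = 0.715342 − 0.513104 = 0.202238
e^{−rT} = e^{−0.0218·2.7681} = 0.941440
N(−d₁) = 0.237199,  N(−d₂) = 0.419865
Put price V = K·e^{−rT}·N(−d₂) − S·N(−d₁) = 25.867000 − 18.492033 = 7.374968
Δ = −N(−d₁) = -0.237199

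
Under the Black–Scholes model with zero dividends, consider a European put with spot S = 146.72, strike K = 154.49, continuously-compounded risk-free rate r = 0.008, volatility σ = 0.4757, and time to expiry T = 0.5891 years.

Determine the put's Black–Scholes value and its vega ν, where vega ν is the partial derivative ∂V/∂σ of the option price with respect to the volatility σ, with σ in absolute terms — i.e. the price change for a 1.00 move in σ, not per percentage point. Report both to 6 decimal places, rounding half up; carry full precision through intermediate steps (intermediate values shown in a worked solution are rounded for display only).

σ√T = 0.4757·√0.5891 = 0.365113
d₁ = (ln(S/K) + (r+σ²/2)T) / (σ√T) = (ln(146.72/154.49) + (0.008+0.4757²/2)·0.5891) / 0.365113 = (-0.051603 + 0.071367) / 0.365113 = 0.054129
d₂ = d₁ − σ√T = 0.054129 − 0.365113 = -0.310984
e^{−rT} = e^{−0.008·0.5891} = 0.995298
N(−d₁) = 0.478416,  N(−d₂) = 0.622094
Put price V = K·e^{−rT}·N(−d₂) − S·N(−d₁) = 95.655377 − 70.193210 = 25.462167
φ(d₁) = (1/√(2π))·e^{−d₁²/2} = 0.398358
ν = S·φ(d₁)·√T = 44.859834

price = 25.462167
ν = 44.859834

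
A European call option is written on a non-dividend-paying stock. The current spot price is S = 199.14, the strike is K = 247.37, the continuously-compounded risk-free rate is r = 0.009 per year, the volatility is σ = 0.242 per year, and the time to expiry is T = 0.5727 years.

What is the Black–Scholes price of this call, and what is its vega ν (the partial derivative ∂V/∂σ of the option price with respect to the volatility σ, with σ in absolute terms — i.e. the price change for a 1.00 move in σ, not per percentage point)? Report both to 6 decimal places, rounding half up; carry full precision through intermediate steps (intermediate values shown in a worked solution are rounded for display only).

σ√T = 0.242·√0.5727 = 0.183138
d₁ = (ln(S/K) + (r+σ²/2)T) / (σ√T) = (ln(199.14/247.37) + (0.009+0.242²/2)·0.5727) / 0.183138 = (-0.216877 + 0.021924) / 0.183138 = -1.064513
d₂ = d₁ − σ√T = -1.064513 − 0.183138 = -1.247651
e^{−rT} = e^{−0.009·0.5727} = 0.994859
N(d₁) = 0.143548,  N(d₂) = 0.106079
Call price V = S·N(d₁) − K·e^{−rT}·N(d₂) = 28.586187 − 26.105960 = 2.480227
φ(d₁) = (1/√(2π))·e^{−d₁²/2} = 0.226382
ν = S·φ(d₁)·√T = 34.116427

price = 2.480227
ν = 34.116427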